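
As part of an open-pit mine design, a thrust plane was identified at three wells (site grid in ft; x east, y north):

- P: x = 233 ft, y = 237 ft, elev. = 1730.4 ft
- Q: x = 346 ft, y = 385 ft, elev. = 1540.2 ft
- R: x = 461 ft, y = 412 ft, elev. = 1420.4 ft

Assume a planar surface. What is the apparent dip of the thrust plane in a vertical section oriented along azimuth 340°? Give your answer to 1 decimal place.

14.2°

Let the plane be z = a·x + b·y + c.
Q−P: 113a + 148b = −190.2;  R−P: 228a + 175b = −310.
Solving gives a = −0.90164, b = −0.59672.
Unit vector along 340° is (sin 340°, cos 340°) = (-0.3420, 0.9397).
Slope in that direction = a·(-0.3420) + b·(0.9397) = −0.25236.
Apparent dip = arctan|0.25236| = 14.2° (true dip is 47.2°, so apparent ≤ true as expected).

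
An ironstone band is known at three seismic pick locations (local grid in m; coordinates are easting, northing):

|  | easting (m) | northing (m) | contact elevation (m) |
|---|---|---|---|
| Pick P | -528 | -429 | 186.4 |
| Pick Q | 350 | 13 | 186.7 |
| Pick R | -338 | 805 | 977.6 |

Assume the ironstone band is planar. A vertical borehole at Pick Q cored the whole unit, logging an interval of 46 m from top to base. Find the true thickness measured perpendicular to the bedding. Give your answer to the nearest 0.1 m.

Let the plane be z = a·easting + b·northing + c.
Pick Q−Pick P: 878a + 442b = 0.3;  Pick R−Pick P: 190a + 1234b = 791.2.
Solving gives a = −0.34952, b = 0.69498.
|∇z| = √(a²+b²) = 0.77793, so dip δ = arctan(0.77793) = 37.88°.
True thickness = vertical thickness × cos δ = 46 × cos 37.88° = 36.3 m.

36.3 m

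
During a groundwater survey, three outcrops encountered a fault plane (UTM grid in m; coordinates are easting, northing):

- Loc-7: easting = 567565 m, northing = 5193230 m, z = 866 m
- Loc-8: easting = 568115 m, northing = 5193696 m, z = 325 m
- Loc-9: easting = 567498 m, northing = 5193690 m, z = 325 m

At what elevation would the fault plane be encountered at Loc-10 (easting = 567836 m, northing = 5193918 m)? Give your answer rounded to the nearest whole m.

61 m

Let the plane be z = a·easting + b·northing + c.
Loc-8−Loc-7: 550a + 466b = −541;  Loc-9−Loc-7: −67a + 460b = −541.
Solving gives a = 0.01142065, b = −1.17442351.
Then c = 866 − a·567565 − b·5193230 = 6093435.46.
At (567836, 5193918): z = 6485.1 − 6099859.4 + 6093435.46 = 61.1 m.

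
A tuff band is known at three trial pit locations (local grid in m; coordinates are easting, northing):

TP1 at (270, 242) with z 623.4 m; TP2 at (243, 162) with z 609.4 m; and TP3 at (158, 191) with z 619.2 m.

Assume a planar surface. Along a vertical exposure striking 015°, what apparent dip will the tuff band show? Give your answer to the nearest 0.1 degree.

9.8°

Two edge vectors: TP1→TP2 = (-27, -80, -14), TP1→TP3 = (-112, -51, -4.2).
Normal n = (TP1→TP2) × (TP1→TP3) = (-378, 1454.6, -7583).
So ∂z/∂easting = −n_x/n_z = −0.04985 and ∂z/∂northing = −n_y/n_z = 0.19182.
Unit vector along 015° is (sin 15°, cos 15°) = (0.2588, 0.9659).
Slope in that direction = a·(0.2588) + b·(0.9659) = 0.17239.
Apparent dip = arctan|0.17239| = 9.8° (true dip is 11.2°, so apparent ≤ true as expected).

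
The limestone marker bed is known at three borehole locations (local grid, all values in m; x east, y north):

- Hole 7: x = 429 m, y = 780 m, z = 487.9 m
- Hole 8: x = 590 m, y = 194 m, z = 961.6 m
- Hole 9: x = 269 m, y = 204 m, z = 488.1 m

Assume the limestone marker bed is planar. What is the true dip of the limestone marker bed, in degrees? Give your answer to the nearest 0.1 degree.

56.6°

Let the plane be z = a·x + b·y + c.
Hole 8−Hole 7: 161a − 586b = 473.7;  Hole 9−Hole 7: −160a − 576b = 0.2.
Solving gives a = 1.46241, b = −0.40657.
Gradient magnitude |∇z| = √(a² + b²) = √(2.13865 + 0.16530) = 1.51788.
True dip = arctan(1.51788) = 56.6°, dipping toward WNW (azimuth ≈ 286°).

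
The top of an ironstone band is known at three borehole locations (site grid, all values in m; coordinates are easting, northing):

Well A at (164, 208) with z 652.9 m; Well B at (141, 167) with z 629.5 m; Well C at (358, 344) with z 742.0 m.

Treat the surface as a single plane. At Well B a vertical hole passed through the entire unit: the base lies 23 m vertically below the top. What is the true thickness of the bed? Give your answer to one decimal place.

Let the plane be z = a·easting + b·northing + c.
Well B−Well A: −23a − 41b = −23.4;  Well C−Well A: 194a + 136b = 89.1.
Solving gives a = 0.09753, b = 0.51602.
|∇z| = √(a²+b²) = 0.52515, so dip δ = arctan(0.52515) = 27.71°.
True thickness = vertical thickness × cos δ = 23 × cos 27.71° = 20.4 m.

20.4 m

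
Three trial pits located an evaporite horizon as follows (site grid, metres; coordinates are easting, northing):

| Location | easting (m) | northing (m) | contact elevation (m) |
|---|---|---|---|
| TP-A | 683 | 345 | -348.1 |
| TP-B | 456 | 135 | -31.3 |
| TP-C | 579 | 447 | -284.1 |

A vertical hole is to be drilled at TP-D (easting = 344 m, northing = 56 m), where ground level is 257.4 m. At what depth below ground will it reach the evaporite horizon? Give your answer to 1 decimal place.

142.5 m

Let the plane be z = a·easting + b·northing + c.
TP-B−TP-A: −227a − 210b = 316.8;  TP-C−TP-A: −104a + 102b = 64.
Solving gives a = −1.01688, b = −0.40937.
Then c = -348.1 − a·683 − b·345 = 487.66.
At (344, 56): z_contact = −349.81 − 22.92 + 487.66 = 114.93 m.
Depth below ground = 257.4 − 114.93 = 142.5 m.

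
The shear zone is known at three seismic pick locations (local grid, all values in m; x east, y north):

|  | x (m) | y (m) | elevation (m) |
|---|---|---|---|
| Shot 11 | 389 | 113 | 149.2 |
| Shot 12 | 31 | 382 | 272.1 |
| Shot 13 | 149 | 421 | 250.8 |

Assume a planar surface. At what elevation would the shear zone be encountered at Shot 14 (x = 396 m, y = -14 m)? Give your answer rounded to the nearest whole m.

128 m

Two edge vectors: Shot 11→Shot 12 = (-358, 269, 122.9), Shot 11→Shot 13 = (-240, 308, 101.6).
Normal n = (Shot 11→Shot 12) × (Shot 11→Shot 13) = (-10522.8, 6876.8, -45704).
So ∂z/∂x = −n_x/n_z = −0.23024 and ∂z/∂y = −n_y/n_z = 0.15046.
Intercept c from Shot 11: 149.2 + 89.56 − 17.00 = 221.76.
At (396, -14): z = −91.2 − 2.1 + 221.76 = 128.5 m.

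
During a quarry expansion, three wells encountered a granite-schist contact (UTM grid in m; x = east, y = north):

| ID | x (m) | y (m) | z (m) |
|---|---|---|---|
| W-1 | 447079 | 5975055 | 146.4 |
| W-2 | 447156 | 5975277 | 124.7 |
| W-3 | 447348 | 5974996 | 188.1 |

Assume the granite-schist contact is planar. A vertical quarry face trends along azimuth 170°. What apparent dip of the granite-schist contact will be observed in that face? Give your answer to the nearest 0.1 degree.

Two edge vectors: W-1→W-2 = (77, 222, -21.7), W-1→W-3 = (269, -59, 41.7).
Normal n = (W-1→W-2) × (W-1→W-3) = (7977.1, -9048.2, -64261).
So ∂z/∂x = −n_x/n_z = 0.12414 and ∂z/∂y = −n_y/n_z = −0.14080.
Unit vector along 170° is (sin 170°, cos 170°) = (0.1736, -0.9848).
Slope in that direction = a·(0.1736) + b·(-0.9848) = 0.16022.
Apparent dip = arctan|0.16022| = 9.1° (true dip is 10.6°, so apparent ≤ true as expected).

9.1°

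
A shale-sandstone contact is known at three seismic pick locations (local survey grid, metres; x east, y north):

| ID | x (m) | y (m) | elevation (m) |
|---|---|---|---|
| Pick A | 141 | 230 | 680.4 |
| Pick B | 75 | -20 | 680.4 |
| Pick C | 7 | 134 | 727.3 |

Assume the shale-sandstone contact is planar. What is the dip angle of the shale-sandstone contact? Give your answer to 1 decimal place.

Let the plane be z = a·x + b·y + c.
Pick B−Pick A: −66a − 250b = 0;  Pick C−Pick A: −134a − 96b = 46.9.
Solving gives a = −0.43164, b = 0.11395.
Gradient magnitude |∇z| = √(a² + b²) = √(0.18631 + 0.01299) = 0.44643.
True dip = arctan(0.44643) = 24.1°, dipping toward ESE (azimuth ≈ 105°).

24.1°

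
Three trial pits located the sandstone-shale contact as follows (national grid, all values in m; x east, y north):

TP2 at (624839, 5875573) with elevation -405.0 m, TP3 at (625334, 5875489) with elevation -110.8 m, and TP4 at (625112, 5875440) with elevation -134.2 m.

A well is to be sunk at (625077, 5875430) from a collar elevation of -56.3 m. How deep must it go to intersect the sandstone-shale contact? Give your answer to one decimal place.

78.7 m

Let the plane be z = a·x + b·y + c.
TP3−TP2: 495a − 84b = 294.2;  TP4−TP2: 273a − 133b = 270.8.
Solving gives a = 0.381824115, b = −1.252345990.
Then c = -405 − a·624839 − b·5875573 = 7119266.69.
At (625077, 5875430): z_contact = 238669.47 − 7358071.20 + 7119266.69 = -135.04 m.
Depth below ground = -56.3 − (-135.04) = 78.7 m.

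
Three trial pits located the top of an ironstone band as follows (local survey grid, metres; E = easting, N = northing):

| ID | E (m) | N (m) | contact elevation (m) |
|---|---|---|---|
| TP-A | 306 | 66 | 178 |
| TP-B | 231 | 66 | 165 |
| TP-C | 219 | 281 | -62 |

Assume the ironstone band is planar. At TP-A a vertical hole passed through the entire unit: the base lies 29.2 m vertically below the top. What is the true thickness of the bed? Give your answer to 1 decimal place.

20.0 m

Two edge vectors: TP-A→TP-B = (-75, 0, -13), TP-A→TP-C = (-87, 215, -240).
Normal n = (TP-A→TP-B) × (TP-A→TP-C) = (2795, -16869, -16125).
So ∂z/∂E = −n_x/n_z = 0.17333 and ∂z/∂N = −n_y/n_z = −1.04614.
|∇z| = √(a²+b²) = 1.06040, so dip δ = arctan(1.06040) = 46.68°.
True thickness = vertical thickness × cos δ = 29.2 × cos 46.68° = 20.0 m.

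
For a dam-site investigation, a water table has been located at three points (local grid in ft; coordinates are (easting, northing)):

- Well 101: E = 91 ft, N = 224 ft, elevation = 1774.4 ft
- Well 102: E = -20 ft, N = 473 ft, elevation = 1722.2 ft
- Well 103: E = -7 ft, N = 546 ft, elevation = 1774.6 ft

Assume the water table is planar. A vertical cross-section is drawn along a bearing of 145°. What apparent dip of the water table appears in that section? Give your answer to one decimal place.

25.7°

Let the plane be z = a·E + b·N + c.
Well 102−Well 101: −111a + 249b = −52.2;  Well 103−Well 101: −98a + 322b = 0.2.
Solving gives a = 1.48661, b = 0.45307.
Unit vector along 145° is (sin 145°, cos 145°) = (0.5736, -0.8192).
Slope in that direction = a·(0.5736) + b·(-0.8192) = 0.48155.
Apparent dip = arctan|0.48155| = 25.7° (true dip is 57.2°, so apparent ≤ true as expected).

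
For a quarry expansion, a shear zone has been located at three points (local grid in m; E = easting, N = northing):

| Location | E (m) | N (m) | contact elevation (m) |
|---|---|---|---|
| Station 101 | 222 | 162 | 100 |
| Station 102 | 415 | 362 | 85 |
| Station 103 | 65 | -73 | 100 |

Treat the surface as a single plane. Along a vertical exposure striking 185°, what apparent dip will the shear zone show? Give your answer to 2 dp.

8.31°

Let the plane be z = a·E + b·N + c.
Station 102−Station 101: 193a + 200b = −15;  Station 103−Station 101: −157a − 235b = 0.
Solving gives a = −0.25260, b = 0.16876.
Unit vector along 185° is (sin 185°, cos 185°) = (-0.0872, -0.9962).
Slope in that direction = a·(-0.0872) + b·(-0.9962) = −0.14610.
Apparent dip = arctan|0.14610| = 8.31° (true dip is 16.9°, so apparent ≤ true as expected).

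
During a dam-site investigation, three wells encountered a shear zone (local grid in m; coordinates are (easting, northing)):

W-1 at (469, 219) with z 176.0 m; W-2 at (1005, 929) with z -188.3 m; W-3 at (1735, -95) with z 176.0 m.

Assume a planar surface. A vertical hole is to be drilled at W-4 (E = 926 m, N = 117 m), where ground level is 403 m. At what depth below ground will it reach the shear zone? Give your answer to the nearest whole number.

232 m

Let the plane be z = a·E + b·N + c.
W-2−W-1: 536a + 710b = −364.3;  W-3−W-1: 1266a − 314b = 0.
Solving gives a = −0.10719, b = −0.43218.
Then c = 176 − a·469 − b·219 = 320.92.
At (926, 117): z_contact = −99.3 − 50.6 + 320.92 = 171.1 m.
Depth below ground = 403 − 171.1 = 232 m.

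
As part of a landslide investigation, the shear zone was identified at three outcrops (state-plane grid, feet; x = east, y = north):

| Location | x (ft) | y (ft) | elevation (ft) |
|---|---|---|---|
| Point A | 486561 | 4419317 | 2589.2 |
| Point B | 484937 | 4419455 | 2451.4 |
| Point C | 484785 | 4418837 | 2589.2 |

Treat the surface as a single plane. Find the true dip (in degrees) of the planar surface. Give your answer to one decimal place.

Let the plane be z = a·x + b·y + c.
Point B−Point A: −1624a + 138b = −137.8;  Point C−Point A: −1776a − 480b = 0.
Solving gives a = 0.06456, b = −0.23886.
Gradient magnitude |∇z| = √(a² + b²) = √(0.00417 + 0.05705) = 0.24743.
True dip = arctan(0.24743) = 13.9°, dipping toward NNW (azimuth ≈ 345°).

13.9°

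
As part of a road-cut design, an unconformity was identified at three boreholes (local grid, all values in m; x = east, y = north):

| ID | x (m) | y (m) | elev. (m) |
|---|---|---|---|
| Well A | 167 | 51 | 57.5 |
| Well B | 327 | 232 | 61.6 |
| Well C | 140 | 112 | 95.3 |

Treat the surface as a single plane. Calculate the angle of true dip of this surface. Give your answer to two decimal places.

Let the plane be z = a·x + b·y + c.
Well B−Well A: 160a + 181b = 4.1;  Well C−Well A: −27a + 61b = 37.8.
Solving gives a = −0.45004, b = 0.42048.
Gradient magnitude |∇z| = √(a² + b²) = √(0.20253 + 0.17680) = 0.61590.
True dip = arctan(0.61590) = 31.63°, dipping toward SE (azimuth ≈ 133°).

31.63°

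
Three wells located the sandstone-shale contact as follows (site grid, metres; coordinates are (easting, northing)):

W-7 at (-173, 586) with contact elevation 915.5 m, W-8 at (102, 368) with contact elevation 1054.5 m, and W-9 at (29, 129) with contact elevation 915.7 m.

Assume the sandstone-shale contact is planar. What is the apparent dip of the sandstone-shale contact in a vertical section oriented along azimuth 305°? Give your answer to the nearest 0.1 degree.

23.8°

Let the plane be z = a·E + b·N + c.
W-8−W-7: 275a − 218b = 139;  W-9−W-7: 202a − 457b = 0.2.
Solving gives a = 0.77756, b = 0.34326.
Unit vector along 305° is (sin 305°, cos 305°) = (-0.8192, 0.5736).
Slope in that direction = a·(-0.8192) + b·(0.5736) = −0.44006.
Apparent dip = arctan|0.44006| = 23.8° (true dip is 40.4°, so apparent ≤ true as expected).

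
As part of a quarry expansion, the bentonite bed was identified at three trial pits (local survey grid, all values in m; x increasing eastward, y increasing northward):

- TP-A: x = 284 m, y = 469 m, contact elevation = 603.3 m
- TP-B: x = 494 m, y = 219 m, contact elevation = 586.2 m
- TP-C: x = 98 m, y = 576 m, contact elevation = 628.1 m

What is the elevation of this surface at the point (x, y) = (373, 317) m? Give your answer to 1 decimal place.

599.9 m

Let the plane be z = a·x + b·y + c.
TP-B−TP-A: 210a − 250b = −17.1;  TP-C−TP-A: −186a + 107b = 24.8.
Solving gives a = −0.18187, b = −0.08437.
Then c = 603.3 − a·284 − b·469 = 694.52.
At (373, 317): z = −67.8 − 26.7 + 694.52 = 599.9 m.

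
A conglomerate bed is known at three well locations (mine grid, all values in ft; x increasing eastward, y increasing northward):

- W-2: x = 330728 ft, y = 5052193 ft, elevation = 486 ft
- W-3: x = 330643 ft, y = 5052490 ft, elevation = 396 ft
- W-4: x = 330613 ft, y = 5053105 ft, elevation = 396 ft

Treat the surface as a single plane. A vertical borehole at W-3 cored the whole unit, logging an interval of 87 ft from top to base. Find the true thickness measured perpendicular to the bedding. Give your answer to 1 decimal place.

Two edge vectors: W-2→W-3 = (-85, 297, -90), W-2→W-4 = (-115, 912, -90).
Normal n = (W-2→W-3) × (W-2→W-4) = (55350, 2700, -43365).
So ∂z/∂x = −n_x/n_z = 1.27637 and ∂z/∂y = −n_y/n_z = 0.06226.
|∇z| = √(a²+b²) = 1.27789, so dip δ = arctan(1.27789) = 51.96°.
True thickness = vertical thickness × cos δ = 87 × cos 51.96° = 53.6 ft.

53.6 ft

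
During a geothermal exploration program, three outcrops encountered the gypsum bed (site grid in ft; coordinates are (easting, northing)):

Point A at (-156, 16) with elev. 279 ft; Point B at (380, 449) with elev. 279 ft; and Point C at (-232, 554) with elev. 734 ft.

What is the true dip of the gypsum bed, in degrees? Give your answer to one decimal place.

44.3°

Let the plane be z = a·E + b·N + c.
Point B−Point A: 536a + 433b = 0;  Point C−Point A: −76a + 538b = 455.
Solving gives a = −0.61323, b = 0.75910.
Gradient magnitude |∇z| = √(a² + b²) = √(0.37605 + 0.57623) = 0.97585.
True dip = arctan(0.97585) = 44.3°, dipping toward SE (azimuth ≈ 141°).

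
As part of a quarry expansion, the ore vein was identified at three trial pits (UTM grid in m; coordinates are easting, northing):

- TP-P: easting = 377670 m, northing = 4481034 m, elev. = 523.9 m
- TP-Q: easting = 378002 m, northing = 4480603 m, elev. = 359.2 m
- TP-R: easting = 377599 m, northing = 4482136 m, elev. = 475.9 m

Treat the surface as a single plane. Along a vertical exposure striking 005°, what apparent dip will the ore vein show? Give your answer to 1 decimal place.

7.7°

Two edge vectors: TP-P→TP-Q = (332, -431, -164.7), TP-P→TP-R = (-71, 1102, -48).
Normal n = (TP-P→TP-Q) × (TP-P→TP-R) = (202187.4, 27629.7, 335263).
So ∂z/∂easting = −n_x/n_z = −0.60307 and ∂z/∂northing = −n_y/n_z = −0.08241.
Unit vector along 005° is (sin 5°, cos 5°) = (0.0872, 0.9962).
Slope in that direction = a·(0.0872) + b·(0.9962) = −0.13466.
Apparent dip = arctan|0.13466| = 7.7° (true dip is 31.3°, so apparent ≤ true as expected).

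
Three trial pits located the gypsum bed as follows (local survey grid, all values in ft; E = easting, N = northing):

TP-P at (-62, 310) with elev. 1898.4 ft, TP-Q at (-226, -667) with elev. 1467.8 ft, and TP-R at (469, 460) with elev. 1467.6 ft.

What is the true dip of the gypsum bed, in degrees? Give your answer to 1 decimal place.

49.1°

Let the plane be z = a·E + b·N + c.
TP-Q−TP-P: −164a − 977b = −430.6;  TP-R−TP-P: 531a + 150b = −430.8.
Solving gives a = −0.98238, b = 0.60564.
Gradient magnitude |∇z| = √(a² + b²) = √(0.96508 + 0.36680) = 1.15407.
True dip = arctan(1.15407) = 49.1°, dipping toward ESE (azimuth ≈ 122°).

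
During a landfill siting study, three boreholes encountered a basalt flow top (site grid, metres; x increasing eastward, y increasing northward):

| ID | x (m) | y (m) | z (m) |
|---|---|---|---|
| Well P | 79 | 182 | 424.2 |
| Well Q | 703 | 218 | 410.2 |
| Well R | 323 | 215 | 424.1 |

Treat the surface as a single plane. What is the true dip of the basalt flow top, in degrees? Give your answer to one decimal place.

16.0°

Two edge vectors: Well P→Well Q = (624, 36, -14), Well P→Well R = (244, 33, -0.1).
Normal n = (Well P→Well Q) × (Well P→Well R) = (458.4, -3353.6, 11808).
So ∂z/∂x = −n_x/n_z = −0.03882 and ∂z/∂y = −n_y/n_z = 0.28401.
Gradient magnitude |∇z| = √(a² + b²) = √(0.00151 + 0.08066) = 0.28665.
True dip = arctan(0.28665) = 16.0°, dipping toward S (azimuth ≈ 172°).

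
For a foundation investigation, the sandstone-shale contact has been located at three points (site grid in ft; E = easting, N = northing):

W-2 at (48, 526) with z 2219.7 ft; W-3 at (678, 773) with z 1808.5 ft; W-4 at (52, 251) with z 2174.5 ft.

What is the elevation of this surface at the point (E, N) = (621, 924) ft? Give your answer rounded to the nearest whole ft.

Let the plane be z = a·E + b·N + c.
W-3−W-2: 630a + 247b = −411.2;  W-4−W-2: 4a − 275b = −45.2.
Solving gives a = −0.71307, b = 0.15399.
Then c = 2219.7 − a·48 − b·526 = 2172.93.
At (621, 924): z = −442.8 + 142.3 + 2172.93 = 1872.4 ft.

1872 ft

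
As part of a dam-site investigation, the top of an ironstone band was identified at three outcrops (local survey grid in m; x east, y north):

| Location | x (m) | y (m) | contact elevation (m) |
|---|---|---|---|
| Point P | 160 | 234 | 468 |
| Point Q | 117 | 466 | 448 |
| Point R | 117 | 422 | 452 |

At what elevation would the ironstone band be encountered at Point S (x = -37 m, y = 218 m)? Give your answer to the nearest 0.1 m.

474.5 m

Let the plane be z = a·x + b·y + c.
Point Q−Point P: −43a + 232b = −20;  Point R−Point P: −43a + 188b = −16.
Solving gives a = −0.02537, b = −0.09091.
Then c = 468 − a·160 − b·234 = 493.33.
At (-37, 218): z = 0.9 − 19.8 + 493.33 = 474.5 m.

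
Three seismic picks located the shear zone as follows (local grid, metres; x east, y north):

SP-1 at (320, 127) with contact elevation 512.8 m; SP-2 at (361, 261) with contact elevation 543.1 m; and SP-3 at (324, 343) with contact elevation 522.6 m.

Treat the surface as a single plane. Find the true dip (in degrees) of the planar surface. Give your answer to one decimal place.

32.2°

Two edge vectors: SP-1→SP-2 = (41, 134, 30.3), SP-1→SP-3 = (4, 216, 9.8).
Normal n = (SP-1→SP-2) × (SP-1→SP-3) = (-5231.6, -280.6, 8320).
So ∂z/∂x = −n_x/n_z = 0.62880 and ∂z/∂y = −n_y/n_z = 0.03373.
Gradient magnitude |∇z| = √(a² + b²) = √(0.39539 + 0.00114) = 0.62970.
True dip = arctan(0.62970) = 32.2°, dipping toward W (azimuth ≈ 267°).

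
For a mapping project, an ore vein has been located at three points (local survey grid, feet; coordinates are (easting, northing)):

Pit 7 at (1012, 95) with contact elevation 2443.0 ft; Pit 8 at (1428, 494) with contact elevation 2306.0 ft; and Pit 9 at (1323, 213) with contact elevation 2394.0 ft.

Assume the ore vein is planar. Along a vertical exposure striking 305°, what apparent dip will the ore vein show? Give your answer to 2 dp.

Let the plane be z = a·E + b·N + c.
Pit 8−Pit 7: 416a + 399b = −137;  Pit 9−Pit 7: 311a + 118b = −49.
Solving gives a = −0.04513, b = −0.29630.
Unit vector along 305° is (sin 305°, cos 305°) = (-0.8192, 0.5736).
Slope in that direction = a·(-0.8192) + b·(0.5736) = −0.13298.
Apparent dip = arctan|0.13298| = 7.57° (true dip is 16.7°, so apparent ≤ true as expected).

7.57°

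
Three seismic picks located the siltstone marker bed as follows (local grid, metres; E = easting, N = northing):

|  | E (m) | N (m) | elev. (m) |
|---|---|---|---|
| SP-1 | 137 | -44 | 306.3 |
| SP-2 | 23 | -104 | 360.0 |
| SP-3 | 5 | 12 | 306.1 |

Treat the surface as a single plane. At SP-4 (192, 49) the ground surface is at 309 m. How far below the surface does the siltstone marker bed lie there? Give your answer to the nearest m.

Two edge vectors: SP-1→SP-2 = (-114, -60, 53.7), SP-1→SP-3 = (-132, 56, -0.2).
Normal n = (SP-1→SP-2) × (SP-1→SP-3) = (-2995.2, -7111.2, -14304).
So ∂z/∂E = −n_x/n_z = −0.20940 and ∂z/∂N = −n_y/n_z = −0.49715.
Intercept c from SP-1: 306.3 + 28.69 − 21.87 = 313.11.
At (192, 49): z_contact = −40.2 − 24.4 + 313.11 = 248.5 m.
Depth below ground = 309 − 248.5 = 60 m.

60 m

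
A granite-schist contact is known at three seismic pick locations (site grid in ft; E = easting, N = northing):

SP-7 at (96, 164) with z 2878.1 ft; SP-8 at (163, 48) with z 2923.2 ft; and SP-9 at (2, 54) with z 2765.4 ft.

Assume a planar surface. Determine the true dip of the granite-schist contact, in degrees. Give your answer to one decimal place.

Two edge vectors: SP-7→SP-8 = (67, -116, 45.1), SP-7→SP-9 = (-94, -110, -112.7).
Normal n = (SP-7→SP-8) × (SP-7→SP-9) = (18034.2, 3311.5, -18274).
So ∂z/∂E = −n_x/n_z = 0.98688 and ∂z/∂N = −n_y/n_z = 0.18121.
Gradient magnitude |∇z| = √(a² + b²) = √(0.97393 + 0.03284) = 1.00338.
True dip = arctan(1.00338) = 45.1°, dipping toward W (azimuth ≈ 260°).

45.1°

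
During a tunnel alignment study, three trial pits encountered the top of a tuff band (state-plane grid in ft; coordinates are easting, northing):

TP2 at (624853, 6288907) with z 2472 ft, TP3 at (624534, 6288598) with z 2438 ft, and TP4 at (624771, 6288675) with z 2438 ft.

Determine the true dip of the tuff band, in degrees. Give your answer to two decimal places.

Two edge vectors: TP2→TP3 = (-319, -309, -34), TP2→TP4 = (-82, -232, -34).
Normal n = (TP2→TP3) × (TP2→TP4) = (2618, -8058, 48670).
So ∂z/∂easting = −n_x/n_z = −0.05379 and ∂z/∂northing = −n_y/n_z = 0.16556.
Gradient magnitude |∇z| = √(a² + b²) = √(0.00289 + 0.02741) = 0.17408.
True dip = arctan(0.17408) = 9.88°, dipping toward SSE (azimuth ≈ 162°).

9.88°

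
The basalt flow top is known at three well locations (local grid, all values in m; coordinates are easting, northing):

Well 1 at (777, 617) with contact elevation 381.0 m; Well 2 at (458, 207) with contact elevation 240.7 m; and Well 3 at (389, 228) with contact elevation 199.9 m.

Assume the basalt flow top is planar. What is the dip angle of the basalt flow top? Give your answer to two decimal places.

Two edge vectors: Well 1→Well 2 = (-319, -410, -140.3), Well 1→Well 3 = (-388, -389, -181.1).
Normal n = (Well 1→Well 2) × (Well 1→Well 3) = (19674.3, -3334.5, -34989).
So ∂z/∂easting = −n_x/n_z = 0.56230 and ∂z/∂northing = −n_y/n_z = −0.09530.
Gradient magnitude |∇z| = √(a² + b²) = √(0.31618 + 0.00908) = 0.57032.
True dip = arctan(0.57032) = 29.70°, dipping toward W (azimuth ≈ 280°).

29.70°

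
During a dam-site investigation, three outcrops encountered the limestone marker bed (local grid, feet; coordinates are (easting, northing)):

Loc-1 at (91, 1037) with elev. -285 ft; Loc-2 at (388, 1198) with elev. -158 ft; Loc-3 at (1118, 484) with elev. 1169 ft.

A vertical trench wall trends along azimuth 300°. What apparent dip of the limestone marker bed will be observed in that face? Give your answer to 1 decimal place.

51.5°

Two edge vectors: Loc-1→Loc-2 = (297, 161, 127), Loc-1→Loc-3 = (1027, -553, 1454).
Normal n = (Loc-1→Loc-2) × (Loc-1→Loc-3) = (304325, -301409, -329588).
So ∂z/∂E = −n_x/n_z = 0.92335 and ∂z/∂N = −n_y/n_z = −0.91450.
Unit vector along 300° is (sin 300°, cos 300°) = (-0.8660, 0.5000).
Slope in that direction = a·(-0.8660) + b·(0.5000) = −1.25690.
Apparent dip = arctan|1.25690| = 51.5° (true dip is 52.4°, so apparent ≤ true as expected).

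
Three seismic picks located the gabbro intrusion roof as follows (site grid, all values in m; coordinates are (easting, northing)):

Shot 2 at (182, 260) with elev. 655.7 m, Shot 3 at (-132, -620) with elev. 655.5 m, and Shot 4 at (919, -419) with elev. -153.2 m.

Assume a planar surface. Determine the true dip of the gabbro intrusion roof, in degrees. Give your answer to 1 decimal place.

Let the plane be z = a·E + b·N + c.
Shot 3−Shot 2: −314a − 880b = −0.2;  Shot 4−Shot 2: 737a − 679b = −808.9.
Solving gives a = −0.82586, b = 0.29491.
Gradient magnitude |∇z| = √(a² + b²) = √(0.68204 + 0.08697) = 0.87693.
True dip = arctan(0.87693) = 41.2°, dipping toward ESE (azimuth ≈ 110°).

41.2°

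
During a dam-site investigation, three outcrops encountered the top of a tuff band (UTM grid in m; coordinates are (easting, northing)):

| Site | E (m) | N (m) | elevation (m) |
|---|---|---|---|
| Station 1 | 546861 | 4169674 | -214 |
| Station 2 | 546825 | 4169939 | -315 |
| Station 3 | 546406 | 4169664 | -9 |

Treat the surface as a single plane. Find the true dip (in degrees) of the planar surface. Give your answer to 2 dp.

Two edge vectors: Station 1→Station 2 = (-36, 265, -101), Station 1→Station 3 = (-455, -10, 205).
Normal n = (Station 1→Station 2) × (Station 1→Station 3) = (53315, 53335, 120935).
So ∂z/∂E = −n_x/n_z = −0.44086 and ∂z/∂N = −n_y/n_z = −0.44102.
Gradient magnitude |∇z| = √(a² + b²) = √(0.19435 + 0.19450) = 0.62358.
True dip = arctan(0.62358) = 31.95°, dipping toward NE (azimuth ≈ 045°).

31.95°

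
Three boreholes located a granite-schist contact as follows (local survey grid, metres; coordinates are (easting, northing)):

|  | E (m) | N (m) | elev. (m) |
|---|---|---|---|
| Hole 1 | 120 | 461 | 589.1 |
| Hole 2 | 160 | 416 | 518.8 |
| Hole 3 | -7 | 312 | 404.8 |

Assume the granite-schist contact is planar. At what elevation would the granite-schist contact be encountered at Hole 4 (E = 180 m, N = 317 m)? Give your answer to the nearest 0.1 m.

376.8 m

Let the plane be z = a·E + b·N + c.
Hole 2−Hole 1: 40a − 45b = −70.3;  Hole 3−Hole 1: −127a − 149b = −184.3.
Solving gives a = −0.18683, b = 1.39615.
Then c = 589.1 − a·120 − b·461 = −32.11.
At (180, 317): z = −33.6 + 442.6 − 32.11 = 376.8 m.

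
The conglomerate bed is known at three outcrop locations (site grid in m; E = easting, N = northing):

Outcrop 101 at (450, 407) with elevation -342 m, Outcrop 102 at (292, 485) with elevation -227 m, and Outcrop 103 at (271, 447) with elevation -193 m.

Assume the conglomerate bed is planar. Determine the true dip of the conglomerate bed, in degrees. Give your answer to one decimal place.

Two edge vectors: Outcrop 101→Outcrop 102 = (-158, 78, 115), Outcrop 101→Outcrop 103 = (-179, 40, 149).
Normal n = (Outcrop 101→Outcrop 102) × (Outcrop 101→Outcrop 103) = (7022, 2957, 7642).
So ∂z/∂E = −n_x/n_z = −0.91887 and ∂z/∂N = −n_y/n_z = −0.38694.
Gradient magnitude |∇z| = √(a² + b²) = √(0.84432 + 0.14972) = 0.99702.
True dip = arctan(0.99702) = 44.9°, dipping toward ENE (azimuth ≈ 067°).

44.9°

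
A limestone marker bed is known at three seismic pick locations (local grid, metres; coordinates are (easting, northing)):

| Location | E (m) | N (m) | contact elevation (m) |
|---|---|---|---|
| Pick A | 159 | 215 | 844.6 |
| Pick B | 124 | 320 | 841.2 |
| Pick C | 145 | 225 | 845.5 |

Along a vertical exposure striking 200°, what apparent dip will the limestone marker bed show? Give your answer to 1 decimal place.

6.0°

Let the plane be z = a·E + b·N + c.
Pick B−Pick A: −35a + 105b = −3.4;  Pick C−Pick A: −14a + 10b = 0.9.
Solving gives a = −0.11473, b = −0.07062.
Unit vector along 200° is (sin 200°, cos 200°) = (-0.3420, -0.9397).
Slope in that direction = a·(-0.3420) + b·(-0.9397) = 0.10561.
Apparent dip = arctan|0.10561| = 6.0° (true dip is 7.7°, so apparent ≤ true as expected).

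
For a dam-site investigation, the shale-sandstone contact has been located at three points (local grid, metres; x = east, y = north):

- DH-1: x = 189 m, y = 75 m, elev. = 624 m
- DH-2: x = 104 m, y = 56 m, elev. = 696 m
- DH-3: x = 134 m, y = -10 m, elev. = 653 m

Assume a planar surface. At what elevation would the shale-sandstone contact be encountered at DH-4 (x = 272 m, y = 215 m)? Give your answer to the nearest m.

583 m

Let the plane be z = a·x + b·y + c.
DH-2−DH-1: −85a − 19b = 72;  DH-3−DH-1: −55a − 85b = 29.
Solving gives a = −0.90113, b = 0.24191.
Then c = 624 − a·189 − b·75 = 776.17.
At (272, 215): z = −245.1 + 52.0 + 776.17 = 583.1 m.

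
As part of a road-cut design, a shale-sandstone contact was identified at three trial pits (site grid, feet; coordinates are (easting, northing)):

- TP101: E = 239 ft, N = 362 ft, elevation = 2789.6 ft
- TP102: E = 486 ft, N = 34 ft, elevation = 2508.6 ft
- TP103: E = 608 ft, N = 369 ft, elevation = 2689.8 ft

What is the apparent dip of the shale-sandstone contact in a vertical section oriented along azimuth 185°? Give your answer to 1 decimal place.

Let the plane be z = a·E + b·N + c.
TP102−TP101: 247a − 328b = −281;  TP103−TP101: 369a + 7b = −99.8.
Solving gives a = −0.28267, b = 0.64384.
Unit vector along 185° is (sin 185°, cos 185°) = (-0.0872, -0.9962).
Slope in that direction = a·(-0.0872) + b·(-0.9962) = −0.61675.
Apparent dip = arctan|0.61675| = 31.7° (true dip is 35.1°, so apparent ≤ true as expected).

31.7°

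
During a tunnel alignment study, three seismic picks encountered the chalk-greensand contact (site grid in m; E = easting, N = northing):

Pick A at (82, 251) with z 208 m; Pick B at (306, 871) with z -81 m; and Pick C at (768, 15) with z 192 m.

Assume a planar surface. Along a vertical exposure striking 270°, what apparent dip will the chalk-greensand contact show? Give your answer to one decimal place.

9.3°

Two edge vectors: Pick A→Pick B = (224, 620, -289), Pick A→Pick C = (686, -236, -16).
Normal n = (Pick A→Pick B) × (Pick A→Pick C) = (-78124, -194670, -478184).
So ∂z/∂E = −n_x/n_z = −0.16338 and ∂z/∂N = −n_y/n_z = −0.40710.
Unit vector along 270° is (sin 270°, cos 270°) = (-1.0000, -0.0000).
Slope in that direction = a·(-1.0000) + b·(-0.0000) = 0.16338.
Apparent dip = arctan|0.16338| = 9.3° (true dip is 23.7°, so apparent ≤ true as expected).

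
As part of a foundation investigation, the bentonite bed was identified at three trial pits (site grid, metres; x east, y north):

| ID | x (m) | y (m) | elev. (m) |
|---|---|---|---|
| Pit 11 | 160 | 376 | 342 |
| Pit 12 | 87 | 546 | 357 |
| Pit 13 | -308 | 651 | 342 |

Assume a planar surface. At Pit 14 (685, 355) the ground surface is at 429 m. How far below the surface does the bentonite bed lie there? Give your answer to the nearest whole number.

Two edge vectors: Pit 11→Pit 12 = (-73, 170, 15), Pit 11→Pit 13 = (-468, 275, 0).
Normal n = (Pit 11→Pit 12) × (Pit 11→Pit 13) = (-4125, -7020, 59485).
So ∂z/∂x = −n_x/n_z = 0.06935 and ∂z/∂y = −n_y/n_z = 0.11801.
Intercept c from Pit 11: 342 − 11.10 − 44.37 = 286.53.
At (685, 355): z_contact = 47.5 + 41.9 + 286.53 = 375.9 m.
Depth below ground = 429 − 375.9 = 53 m.

53 m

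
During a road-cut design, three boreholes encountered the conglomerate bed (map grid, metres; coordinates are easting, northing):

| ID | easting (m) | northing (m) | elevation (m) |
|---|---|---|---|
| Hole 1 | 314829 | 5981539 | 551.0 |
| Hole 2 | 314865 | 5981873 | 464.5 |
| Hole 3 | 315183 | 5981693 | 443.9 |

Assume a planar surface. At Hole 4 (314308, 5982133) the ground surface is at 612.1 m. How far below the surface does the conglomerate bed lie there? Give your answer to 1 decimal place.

98.4 m

Two edge vectors: Hole 1→Hole 2 = (36, 334, -86.5), Hole 1→Hole 3 = (354, 154, -107.1).
Normal n = (Hole 1→Hole 2) × (Hole 1→Hole 3) = (-22450.4, -26765.4, -112692).
So ∂z/∂easting = −n_x/n_z = −0.199219110 and ∂z/∂northing = −n_y/n_z = −0.237509317.
Intercept c from Hole 1: 551 + 62719.95 + 1420671.25 = 1483942.20.
At (314308, 5982133): z_contact = −62616.16 − 1420812.33 + 1483942.20 = 513.71 m.
Depth below ground = 612.1 − 513.71 = 98.4 m.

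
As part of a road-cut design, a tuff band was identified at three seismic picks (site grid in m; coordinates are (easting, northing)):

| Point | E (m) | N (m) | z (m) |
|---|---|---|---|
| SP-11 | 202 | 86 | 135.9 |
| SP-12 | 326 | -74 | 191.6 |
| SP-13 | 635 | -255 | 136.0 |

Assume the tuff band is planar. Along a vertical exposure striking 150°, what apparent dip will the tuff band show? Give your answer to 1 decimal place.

22.9°

Two edge vectors: SP-11→SP-12 = (124, -160, 55.7), SP-11→SP-13 = (433, -341, 0.1).
Normal n = (SP-11→SP-12) × (SP-11→SP-13) = (18977.7, 24105.7, 26996).
So ∂z/∂E = −n_x/n_z = −0.70298 and ∂z/∂N = −n_y/n_z = −0.89294.
Unit vector along 150° is (sin 150°, cos 150°) = (0.5000, -0.8660).
Slope in that direction = a·(0.5000) + b·(-0.8660) = 0.42181.
Apparent dip = arctan|0.42181| = 22.9° (true dip is 48.7°, so apparent ≤ true as expected).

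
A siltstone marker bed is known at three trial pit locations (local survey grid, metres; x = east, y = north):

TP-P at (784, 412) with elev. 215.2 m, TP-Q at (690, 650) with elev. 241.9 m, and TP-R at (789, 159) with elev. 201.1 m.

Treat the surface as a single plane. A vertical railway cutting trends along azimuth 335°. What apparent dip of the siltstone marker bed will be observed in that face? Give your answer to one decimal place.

6.4°

Two edge vectors: TP-P→TP-Q = (-94, 238, 26.7), TP-P→TP-R = (5, -253, -14.1).
Normal n = (TP-P→TP-Q) × (TP-P→TP-R) = (3399.3, -1191.9, 22592).
So ∂z/∂x = −n_x/n_z = −0.15046 and ∂z/∂y = −n_y/n_z = 0.05276.
Unit vector along 335° is (sin 335°, cos 335°) = (-0.4226, 0.9063).
Slope in that direction = a·(-0.4226) + b·(0.9063) = 0.11140.
Apparent dip = arctan|0.11140| = 6.4° (true dip is 9.1°, so apparent ≤ true as expected).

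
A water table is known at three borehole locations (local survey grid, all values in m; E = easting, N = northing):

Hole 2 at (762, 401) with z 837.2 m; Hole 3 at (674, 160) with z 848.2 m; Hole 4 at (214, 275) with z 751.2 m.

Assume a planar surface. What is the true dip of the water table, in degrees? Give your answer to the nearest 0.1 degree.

Let the plane be z = a·E + b·N + c.
Hole 3−Hole 2: −88a − 241b = 11;  Hole 4−Hole 2: −548a − 126b = −86.
Solving gives a = 0.18277, b = −0.11238.
Gradient magnitude |∇z| = √(a² + b²) = √(0.03341 + 0.01263) = 0.21456.
True dip = arctan(0.21456) = 12.1°, dipping toward WNW (azimuth ≈ 302°).

12.1°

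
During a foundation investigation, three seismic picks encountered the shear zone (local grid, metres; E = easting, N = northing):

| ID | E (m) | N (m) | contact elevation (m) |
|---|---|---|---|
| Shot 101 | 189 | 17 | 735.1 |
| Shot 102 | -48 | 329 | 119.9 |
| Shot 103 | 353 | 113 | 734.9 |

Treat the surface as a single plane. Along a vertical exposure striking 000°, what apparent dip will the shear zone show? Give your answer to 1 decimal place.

Let the plane be z = a·E + b·N + c.
Shot 102−Shot 101: −237a + 312b = −615.2;  Shot 103−Shot 101: 164a + 96b = −0.2.
Solving gives a = 0.79812, b = −1.36553.
Unit vector along 000° is (sin 0°, cos 0°) = (0.0000, 1.0000).
Slope in that direction = a·(0.0000) + b·(1.0000) = −1.36553.
Apparent dip = arctan|1.36553| = 53.8° (true dip is 57.7°, so apparent ≤ true as expected).

53.8°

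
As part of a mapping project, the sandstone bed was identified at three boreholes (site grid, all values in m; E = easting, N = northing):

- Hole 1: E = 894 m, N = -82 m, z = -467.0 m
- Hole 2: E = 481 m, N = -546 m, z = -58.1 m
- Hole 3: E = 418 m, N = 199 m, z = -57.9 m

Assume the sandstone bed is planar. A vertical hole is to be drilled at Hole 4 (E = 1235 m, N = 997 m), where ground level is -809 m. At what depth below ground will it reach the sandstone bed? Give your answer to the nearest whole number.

49 m

Two edge vectors: Hole 1→Hole 2 = (-413, -464, 408.9), Hole 1→Hole 3 = (-476, 281, 409.1).
Normal n = (Hole 1→Hole 2) × (Hole 1→Hole 3) = (-304723.3, -25678.1, -336917).
So ∂z/∂E = −n_x/n_z = −0.90445 and ∂z/∂N = −n_y/n_z = −0.07621.
Intercept c from Hole 1: -467 + 808.57 − 6.25 = 335.33.
At (1235, 997): z_contact = −1117.0 − 76.0 + 335.33 = -857.7 m.
Depth below ground = -809 − (-857.7) = 49 m.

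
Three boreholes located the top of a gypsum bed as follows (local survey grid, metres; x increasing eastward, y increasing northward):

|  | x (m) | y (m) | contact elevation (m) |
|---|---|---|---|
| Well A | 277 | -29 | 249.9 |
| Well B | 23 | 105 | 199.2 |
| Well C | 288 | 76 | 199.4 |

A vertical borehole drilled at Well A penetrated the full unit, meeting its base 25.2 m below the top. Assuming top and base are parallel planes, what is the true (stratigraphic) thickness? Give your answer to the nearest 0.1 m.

Let the plane be z = a·x + b·y + c.
Well B−Well A: −254a + 134b = −50.7;  Well C−Well A: 11a + 105b = −50.5.
Solving gives a = −0.05129, b = −0.47558.
|∇z| = √(a²+b²) = 0.47834, so dip δ = arctan(0.47834) = 25.56°.
True thickness = vertical thickness × cos δ = 25.2 × cos 25.56° = 22.7 m.

22.7 m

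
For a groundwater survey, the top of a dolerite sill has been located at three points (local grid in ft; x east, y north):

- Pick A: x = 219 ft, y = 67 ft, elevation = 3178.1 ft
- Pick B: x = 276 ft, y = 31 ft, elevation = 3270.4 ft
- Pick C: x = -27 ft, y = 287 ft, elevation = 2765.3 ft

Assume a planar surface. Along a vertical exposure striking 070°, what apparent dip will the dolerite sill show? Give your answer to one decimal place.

52.7°

Let the plane be z = a·x + b·y + c.
Pick B−Pick A: 57a − 36b = 92.3;  Pick C−Pick A: −246a + 220b = −412.8.
Solving gives a = 1.47807, b = −0.22362.
Unit vector along 070° is (sin 70°, cos 70°) = (0.9397, 0.3420).
Slope in that direction = a·(0.9397) + b·(0.3420) = 1.31245.
Apparent dip = arctan|1.31245| = 52.7° (true dip is 56.2°, so apparent ≤ true as expected).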